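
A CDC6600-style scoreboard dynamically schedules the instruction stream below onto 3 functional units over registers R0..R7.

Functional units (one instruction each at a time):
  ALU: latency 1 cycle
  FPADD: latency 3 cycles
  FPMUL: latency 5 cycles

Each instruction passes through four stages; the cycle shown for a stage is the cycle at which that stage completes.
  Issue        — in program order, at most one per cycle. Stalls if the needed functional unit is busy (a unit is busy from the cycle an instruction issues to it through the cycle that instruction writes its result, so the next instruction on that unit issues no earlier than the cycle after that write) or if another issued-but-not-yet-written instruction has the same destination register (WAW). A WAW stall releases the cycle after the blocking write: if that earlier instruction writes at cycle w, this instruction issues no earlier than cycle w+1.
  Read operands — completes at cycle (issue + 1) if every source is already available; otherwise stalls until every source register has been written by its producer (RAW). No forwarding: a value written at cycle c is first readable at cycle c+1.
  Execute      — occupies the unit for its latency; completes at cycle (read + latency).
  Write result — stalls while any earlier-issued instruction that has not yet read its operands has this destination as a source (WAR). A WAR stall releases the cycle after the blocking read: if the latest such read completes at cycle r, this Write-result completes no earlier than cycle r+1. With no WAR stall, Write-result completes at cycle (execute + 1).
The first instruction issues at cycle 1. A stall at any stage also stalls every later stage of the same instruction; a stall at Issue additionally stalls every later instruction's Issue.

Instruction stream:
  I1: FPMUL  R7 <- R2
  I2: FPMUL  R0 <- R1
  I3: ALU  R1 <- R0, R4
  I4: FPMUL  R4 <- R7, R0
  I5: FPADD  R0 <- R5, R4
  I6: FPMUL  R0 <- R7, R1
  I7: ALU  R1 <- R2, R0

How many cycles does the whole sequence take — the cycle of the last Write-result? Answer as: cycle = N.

[1] I1 dispatched to FPMUL
[2] I1 operands ready
[7] I1 complete
[8] R7←I1
[9] I2 dispatched to FPMUL
[10] I2 operands ready | I3 dispatched to ALU
[15] I2 complete
[16] R0←I2
[17] I3 operands ready | I4 dispatched to FPMUL
[18] I3 complete | I4 operands ready | I5 dispatched to FPADD
[19] R1←I3
[23] I4 complete
[24] R4←I4
[25] I5 operands ready
[28] I5 complete
[29] R0←I5
[30] I6 dispatched to FPMUL
[31] I6 operands ready | I7 dispatched to ALU
[36] I6 complete
[37] R0←I6
[38] I7 operands ready
[39] I7 complete
[40] R1←I7

cycle = 40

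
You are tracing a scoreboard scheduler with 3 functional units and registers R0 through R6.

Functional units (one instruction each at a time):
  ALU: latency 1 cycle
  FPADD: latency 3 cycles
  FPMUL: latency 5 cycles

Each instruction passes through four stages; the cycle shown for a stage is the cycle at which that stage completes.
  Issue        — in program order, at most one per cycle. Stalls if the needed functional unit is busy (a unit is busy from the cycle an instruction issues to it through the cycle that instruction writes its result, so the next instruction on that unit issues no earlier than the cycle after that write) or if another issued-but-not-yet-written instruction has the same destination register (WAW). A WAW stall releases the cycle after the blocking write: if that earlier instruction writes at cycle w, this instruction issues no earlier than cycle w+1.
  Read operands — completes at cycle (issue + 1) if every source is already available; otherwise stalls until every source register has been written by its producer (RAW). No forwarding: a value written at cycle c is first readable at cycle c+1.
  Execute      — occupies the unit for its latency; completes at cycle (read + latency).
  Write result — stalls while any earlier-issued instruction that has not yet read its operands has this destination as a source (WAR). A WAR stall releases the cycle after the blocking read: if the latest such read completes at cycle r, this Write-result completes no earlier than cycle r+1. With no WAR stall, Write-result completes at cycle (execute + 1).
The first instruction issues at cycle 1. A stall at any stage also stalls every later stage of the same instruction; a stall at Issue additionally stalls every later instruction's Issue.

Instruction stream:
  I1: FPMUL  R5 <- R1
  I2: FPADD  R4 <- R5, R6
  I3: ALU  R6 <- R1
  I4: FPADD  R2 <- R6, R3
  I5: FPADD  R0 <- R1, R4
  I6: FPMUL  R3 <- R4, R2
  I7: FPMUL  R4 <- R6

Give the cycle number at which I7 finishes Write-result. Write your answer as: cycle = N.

t=1  I1→FPMUL
t=2  I1 RO | I2→FPADD
t=3  I3→ALU
t=4  I3 RO
t=5  I3 EX
t=7  I1 EX
t=8  I1 WR R5
t=9  I2 RO
t=10  I3 WR R6
t=12  I2 EX
t=13  I2 WR R4
t=14  I4→FPADD
t=15  I4 RO
t=18  I4 EX
t=19  I4 WR R2
t=20  I5→FPADD
t=21  I5 RO | I6→FPMUL
t=22  I6 RO
t=24  I5 EX
t=25  I5 WR R0
t=27  I6 EX
t=28  I6 WR R3
t=29  I7→FPMUL
t=30  I7 RO
t=35  I7 EX
t=36  I7 WR R4

cycle = 36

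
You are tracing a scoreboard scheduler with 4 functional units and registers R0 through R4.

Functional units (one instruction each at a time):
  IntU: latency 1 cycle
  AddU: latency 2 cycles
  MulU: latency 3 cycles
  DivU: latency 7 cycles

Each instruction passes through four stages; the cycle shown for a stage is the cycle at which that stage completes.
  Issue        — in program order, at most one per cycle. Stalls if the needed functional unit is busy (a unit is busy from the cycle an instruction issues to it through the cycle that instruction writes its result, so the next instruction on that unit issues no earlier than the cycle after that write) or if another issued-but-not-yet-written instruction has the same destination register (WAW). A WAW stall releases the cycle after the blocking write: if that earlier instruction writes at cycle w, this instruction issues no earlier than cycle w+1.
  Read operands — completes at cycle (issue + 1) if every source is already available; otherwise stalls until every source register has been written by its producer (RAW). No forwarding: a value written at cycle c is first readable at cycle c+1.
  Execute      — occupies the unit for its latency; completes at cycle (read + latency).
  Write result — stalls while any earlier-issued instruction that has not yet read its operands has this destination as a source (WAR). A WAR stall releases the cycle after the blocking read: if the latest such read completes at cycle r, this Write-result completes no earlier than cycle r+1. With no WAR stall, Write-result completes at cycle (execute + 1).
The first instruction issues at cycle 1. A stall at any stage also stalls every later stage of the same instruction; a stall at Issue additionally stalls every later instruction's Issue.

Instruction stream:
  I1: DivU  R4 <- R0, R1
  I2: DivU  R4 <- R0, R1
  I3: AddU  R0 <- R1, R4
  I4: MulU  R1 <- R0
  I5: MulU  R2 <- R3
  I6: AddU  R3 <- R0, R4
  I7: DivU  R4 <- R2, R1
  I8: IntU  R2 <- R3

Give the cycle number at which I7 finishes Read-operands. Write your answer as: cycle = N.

cycle = 36

I1 -> (1, 2, 9, 10)
I2 -> (11, 12, 19, 20)  // struct: DivU busy until I1 writes@10
I3 -> (12, 21, 23, 24)  // RAW R4: wait I2 write@20
I4 -> (13, 25, 28, 29)  // RAW R0: wait I3 write@24
I5 -> (30, 31, 34, 35)  // struct: MulU busy until I4 writes@29
I6 -> (31, 32, 34, 35)
I7 -> (32, 36, 43, 44)  // RAW R2: wait I5 write@35
I8 -> (36, 37, 38, 39)  // WAW R2: wait I5 write@35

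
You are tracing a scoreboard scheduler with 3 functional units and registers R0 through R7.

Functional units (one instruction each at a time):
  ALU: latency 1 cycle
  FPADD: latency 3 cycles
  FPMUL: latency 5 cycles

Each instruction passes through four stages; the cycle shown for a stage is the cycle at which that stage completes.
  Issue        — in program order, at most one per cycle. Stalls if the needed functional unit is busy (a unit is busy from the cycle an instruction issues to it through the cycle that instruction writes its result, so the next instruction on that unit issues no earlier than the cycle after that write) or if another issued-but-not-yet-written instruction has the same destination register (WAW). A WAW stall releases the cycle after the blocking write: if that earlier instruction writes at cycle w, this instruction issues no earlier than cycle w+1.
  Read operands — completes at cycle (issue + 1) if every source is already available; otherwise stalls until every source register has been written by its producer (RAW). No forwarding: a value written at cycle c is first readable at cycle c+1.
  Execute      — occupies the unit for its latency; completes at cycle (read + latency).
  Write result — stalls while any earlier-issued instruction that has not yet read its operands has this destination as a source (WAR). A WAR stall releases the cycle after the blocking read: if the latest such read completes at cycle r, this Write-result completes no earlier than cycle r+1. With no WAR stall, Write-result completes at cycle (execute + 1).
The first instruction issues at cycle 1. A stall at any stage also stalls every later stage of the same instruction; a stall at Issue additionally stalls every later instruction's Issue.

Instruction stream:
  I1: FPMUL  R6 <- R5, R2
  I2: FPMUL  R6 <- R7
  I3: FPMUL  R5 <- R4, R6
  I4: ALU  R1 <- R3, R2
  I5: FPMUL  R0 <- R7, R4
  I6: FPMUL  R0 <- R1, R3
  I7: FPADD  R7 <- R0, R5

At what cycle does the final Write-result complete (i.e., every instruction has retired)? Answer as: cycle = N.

cycle = 45

cycle 1: I1 dispatched to FPMUL
cycle 2: I1 operands ready
cycle 7: I1 complete
cycle 8: R6←I1
cycle 9: I2 dispatched to FPMUL
cycle 10: I2 operands ready
cycle 15: I2 complete
cycle 16: R6←I2
cycle 17: I3 dispatched to FPMUL
cycle 18: I3 operands ready | I4 dispatched to ALU
cycle 19: I4 operands ready
cycle 20: I4 complete
cycle 21: R1←I4
cycle 23: I3 complete
cycle 24: R5←I3
cycle 25: I5 dispatched to FPMUL
cycle 26: I5 operands ready
cycle 31: I5 complete
cycle 32: R0←I5
cycle 33: I6 dispatched to FPMUL
cycle 34: I6 operands ready | I7 dispatched to FPADD
cycle 39: I6 complete
cycle 40: R0←I6
cycle 41: I7 operands ready
cycle 44: I7 complete
cycle 45: R7←I7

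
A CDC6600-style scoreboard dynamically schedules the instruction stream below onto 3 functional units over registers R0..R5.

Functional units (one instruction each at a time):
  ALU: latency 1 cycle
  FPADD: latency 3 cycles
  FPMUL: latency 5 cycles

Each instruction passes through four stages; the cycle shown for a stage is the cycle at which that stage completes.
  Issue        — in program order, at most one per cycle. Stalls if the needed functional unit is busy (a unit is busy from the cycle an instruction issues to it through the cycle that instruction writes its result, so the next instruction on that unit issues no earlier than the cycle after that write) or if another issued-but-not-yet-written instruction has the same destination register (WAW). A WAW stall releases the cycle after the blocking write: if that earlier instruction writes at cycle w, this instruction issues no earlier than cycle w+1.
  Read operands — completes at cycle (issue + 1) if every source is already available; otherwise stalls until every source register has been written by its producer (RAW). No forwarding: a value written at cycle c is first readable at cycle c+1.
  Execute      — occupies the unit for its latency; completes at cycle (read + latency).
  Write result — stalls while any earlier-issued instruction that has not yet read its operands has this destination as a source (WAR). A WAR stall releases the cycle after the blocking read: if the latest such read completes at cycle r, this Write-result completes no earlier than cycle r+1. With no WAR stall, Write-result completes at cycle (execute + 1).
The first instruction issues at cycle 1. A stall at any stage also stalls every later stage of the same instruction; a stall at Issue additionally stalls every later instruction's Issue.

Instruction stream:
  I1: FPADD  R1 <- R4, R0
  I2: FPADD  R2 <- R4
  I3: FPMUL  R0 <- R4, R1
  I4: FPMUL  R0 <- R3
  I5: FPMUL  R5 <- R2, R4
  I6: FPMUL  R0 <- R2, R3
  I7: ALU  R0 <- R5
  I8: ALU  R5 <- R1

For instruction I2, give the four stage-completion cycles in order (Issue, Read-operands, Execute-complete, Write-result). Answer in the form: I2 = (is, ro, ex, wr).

I2 = (7, 8, 11, 12)

cycle 1: I1 issues→FPADD
cycle 2: I1 reads
cycle 5: I1 exec-done
cycle 6: I1 writes R1
cycle 7: I2 issues→FPADD
cycle 8: I2 reads; I3 issues→FPMUL
cycle 9: I3 reads
cycle 11: I2 exec-done
cycle 12: I2 writes R2
cycle 14: I3 exec-done
cycle 15: I3 writes R0
cycle 16: I4 issues→FPMUL
cycle 17: I4 reads
cycle 22: I4 exec-done
cycle 23: I4 writes R0
cycle 24: I5 issues→FPMUL
cycle 25: I5 reads
cycle 30: I5 exec-done
cycle 31: I5 writes R5
cycle 32: I6 issues→FPMUL
cycle 33: I6 reads
cycle 38: I6 exec-done
cycle 39: I6 writes R0
cycle 40: I7 issues→ALU
cycle 41: I7 reads
cycle 42: I7 exec-done
cycle 43: I7 writes R0
cycle 44: I8 issues→ALU
cycle 45: I8 reads
cycle 46: I8 exec-done
cycle 47: I8 writes R5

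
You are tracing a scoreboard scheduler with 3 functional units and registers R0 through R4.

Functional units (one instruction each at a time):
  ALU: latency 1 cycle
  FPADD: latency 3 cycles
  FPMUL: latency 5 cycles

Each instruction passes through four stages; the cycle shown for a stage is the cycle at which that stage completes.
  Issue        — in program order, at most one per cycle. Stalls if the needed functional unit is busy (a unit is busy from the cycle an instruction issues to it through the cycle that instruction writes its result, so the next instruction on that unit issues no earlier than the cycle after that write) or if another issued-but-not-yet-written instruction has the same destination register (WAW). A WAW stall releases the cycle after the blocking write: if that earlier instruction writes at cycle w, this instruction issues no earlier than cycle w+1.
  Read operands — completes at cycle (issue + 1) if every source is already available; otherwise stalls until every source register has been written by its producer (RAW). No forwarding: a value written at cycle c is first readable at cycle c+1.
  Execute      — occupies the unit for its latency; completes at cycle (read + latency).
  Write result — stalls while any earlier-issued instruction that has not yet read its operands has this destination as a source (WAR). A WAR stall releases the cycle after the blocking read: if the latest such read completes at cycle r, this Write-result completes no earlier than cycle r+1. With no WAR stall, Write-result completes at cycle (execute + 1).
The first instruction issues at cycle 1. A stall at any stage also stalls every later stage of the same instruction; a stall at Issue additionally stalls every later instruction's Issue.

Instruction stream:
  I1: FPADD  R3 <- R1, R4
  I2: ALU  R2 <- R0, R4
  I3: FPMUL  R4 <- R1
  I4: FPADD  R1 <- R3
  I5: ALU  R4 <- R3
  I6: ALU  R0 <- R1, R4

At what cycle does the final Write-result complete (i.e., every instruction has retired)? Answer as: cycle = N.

cycle = 18

cycle 1: I1 issues→FPADD
cycle 2: I1 reads, I2 issues→ALU
cycle 3: I2 reads, I3 issues→FPMUL
cycle 4: I2 exec-done, I3 reads
cycle 5: I1 exec-done, I2 writes R2
cycle 6: I1 writes R3
cycle 7: I4 issues→FPADD
cycle 8: I4 reads
cycle 9: I3 exec-done
cycle 10: I3 writes R4
cycle 11: I4 exec-done, I5 issues→ALU
cycle 12: I4 writes R1, I5 reads
cycle 13: I5 exec-done
cycle 14: I5 writes R4
cycle 15: I6 issues→ALU
cycle 16: I6 reads
cycle 17: I6 exec-done
cycle 18: I6 writes R0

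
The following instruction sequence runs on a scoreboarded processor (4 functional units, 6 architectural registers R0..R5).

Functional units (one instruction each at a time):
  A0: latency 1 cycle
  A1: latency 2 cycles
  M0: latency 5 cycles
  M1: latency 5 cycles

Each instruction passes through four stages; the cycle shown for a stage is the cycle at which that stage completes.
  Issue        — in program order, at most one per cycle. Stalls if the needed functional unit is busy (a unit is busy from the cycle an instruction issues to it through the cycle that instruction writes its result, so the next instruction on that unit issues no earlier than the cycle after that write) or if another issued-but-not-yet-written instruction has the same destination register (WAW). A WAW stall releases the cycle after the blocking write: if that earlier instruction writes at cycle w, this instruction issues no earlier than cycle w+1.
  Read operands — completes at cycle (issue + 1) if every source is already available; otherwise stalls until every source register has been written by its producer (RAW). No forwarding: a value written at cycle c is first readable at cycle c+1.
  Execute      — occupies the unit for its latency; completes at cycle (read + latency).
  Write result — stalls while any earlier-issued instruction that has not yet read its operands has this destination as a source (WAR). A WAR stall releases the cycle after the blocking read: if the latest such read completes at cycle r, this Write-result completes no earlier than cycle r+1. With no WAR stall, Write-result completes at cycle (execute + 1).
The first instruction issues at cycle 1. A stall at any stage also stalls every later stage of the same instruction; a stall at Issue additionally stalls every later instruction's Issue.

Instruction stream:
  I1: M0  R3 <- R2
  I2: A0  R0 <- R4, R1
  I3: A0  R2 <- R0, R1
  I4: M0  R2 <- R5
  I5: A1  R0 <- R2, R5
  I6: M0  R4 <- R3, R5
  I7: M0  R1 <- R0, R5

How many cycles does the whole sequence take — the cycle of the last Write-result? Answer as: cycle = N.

cycle = 33

[I1] 1/2/7/8
[I2] 2/3/4/5
[I3] 6/7/8/9  (struct: A0 busy until I2 writes@5)
[I4] 10/11/16/17  (WAW R2: wait I3 write@9)
[I5] 11/18/20/21  (RAW R2: wait I4 write@17)
[I6] 18/19/24/25  (struct: M0 busy until I4 writes@17)
[I7] 26/27/32/33  (struct: M0 busy until I6 writes@25)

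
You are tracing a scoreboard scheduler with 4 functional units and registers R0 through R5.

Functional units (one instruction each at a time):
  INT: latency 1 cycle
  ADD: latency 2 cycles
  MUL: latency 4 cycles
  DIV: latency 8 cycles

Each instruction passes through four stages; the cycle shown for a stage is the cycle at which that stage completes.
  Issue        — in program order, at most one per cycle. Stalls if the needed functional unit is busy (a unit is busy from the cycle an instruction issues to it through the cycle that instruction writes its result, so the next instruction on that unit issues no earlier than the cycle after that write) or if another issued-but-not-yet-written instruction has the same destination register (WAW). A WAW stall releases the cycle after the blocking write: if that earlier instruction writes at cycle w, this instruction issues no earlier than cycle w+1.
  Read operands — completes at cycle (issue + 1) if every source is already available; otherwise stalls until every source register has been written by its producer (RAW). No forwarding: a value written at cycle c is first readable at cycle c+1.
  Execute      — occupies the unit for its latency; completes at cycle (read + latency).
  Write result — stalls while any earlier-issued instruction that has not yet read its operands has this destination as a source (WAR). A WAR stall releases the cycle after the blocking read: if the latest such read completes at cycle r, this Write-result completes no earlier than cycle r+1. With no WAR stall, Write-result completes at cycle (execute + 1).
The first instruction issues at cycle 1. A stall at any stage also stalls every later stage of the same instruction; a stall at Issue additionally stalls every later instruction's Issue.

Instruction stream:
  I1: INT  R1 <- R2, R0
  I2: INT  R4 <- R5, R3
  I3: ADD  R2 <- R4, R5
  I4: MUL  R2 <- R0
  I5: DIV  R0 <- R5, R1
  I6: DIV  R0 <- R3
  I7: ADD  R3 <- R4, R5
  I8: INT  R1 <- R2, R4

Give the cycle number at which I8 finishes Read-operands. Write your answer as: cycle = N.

cycle = 28

c1: I1 issues→INT
c2: I1 reads
c3: I1 exec-done
c4: I1 writes R1
c5: I2 issues→INT
c6: I2 reads; I3 issues→ADD
c7: I2 exec-done
c8: I2 writes R4
c9: I3 reads
c11: I3 exec-done
c12: I3 writes R2
c13: I4 issues→MUL
c14: I4 reads; I5 issues→DIV
c15: I5 reads
c18: I4 exec-done
c19: I4 writes R2
c23: I5 exec-done
c24: I5 writes R0
c25: I6 issues→DIV
c26: I6 reads; I7 issues→ADD
c27: I7 reads; I8 issues→INT
c28: I8 reads
c29: I7 exec-done; I8 exec-done
c30: I7 writes R3; I8 writes R1
c34: I6 exec-done
c35: I6 writes R0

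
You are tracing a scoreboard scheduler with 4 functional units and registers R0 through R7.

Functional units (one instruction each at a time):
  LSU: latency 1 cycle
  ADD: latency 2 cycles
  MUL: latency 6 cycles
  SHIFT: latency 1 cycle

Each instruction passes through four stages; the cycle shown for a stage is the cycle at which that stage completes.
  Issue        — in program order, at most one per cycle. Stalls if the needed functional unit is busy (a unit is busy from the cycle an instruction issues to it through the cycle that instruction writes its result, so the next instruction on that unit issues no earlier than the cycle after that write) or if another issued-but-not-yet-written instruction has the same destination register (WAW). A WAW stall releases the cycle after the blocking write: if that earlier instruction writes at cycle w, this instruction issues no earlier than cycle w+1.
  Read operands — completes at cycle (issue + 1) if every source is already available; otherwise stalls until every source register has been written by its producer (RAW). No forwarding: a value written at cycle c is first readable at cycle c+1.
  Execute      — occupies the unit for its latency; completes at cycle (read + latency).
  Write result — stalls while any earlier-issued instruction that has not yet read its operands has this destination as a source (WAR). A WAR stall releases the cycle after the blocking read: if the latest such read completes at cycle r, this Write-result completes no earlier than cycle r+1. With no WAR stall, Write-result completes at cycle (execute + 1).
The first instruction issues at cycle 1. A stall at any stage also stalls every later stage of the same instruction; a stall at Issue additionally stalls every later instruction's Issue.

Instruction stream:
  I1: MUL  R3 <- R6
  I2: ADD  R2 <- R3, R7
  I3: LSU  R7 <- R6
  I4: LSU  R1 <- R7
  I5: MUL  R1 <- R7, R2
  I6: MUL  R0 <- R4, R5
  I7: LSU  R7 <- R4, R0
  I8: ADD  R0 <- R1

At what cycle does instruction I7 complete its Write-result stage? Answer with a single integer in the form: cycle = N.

cycle 1: I1→MUL
cycle 2: I1 RO; I2→ADD
cycle 3: I3→LSU
cycle 4: I3 RO
cycle 5: I3 EX
cycle 8: I1 EX
cycle 9: I1 WR R3
cycle 10: I2 RO
cycle 11: I3 WR R7
cycle 12: I2 EX; I4→LSU
cycle 13: I2 WR R2; I4 RO
cycle 14: I4 EX
cycle 15: I4 WR R1
cycle 16: I5→MUL
cycle 17: I5 RO
cycle 23: I5 EX
cycle 24: I5 WR R1
cycle 25: I6→MUL
cycle 26: I6 RO; I7→LSU
cycle 32: I6 EX
cycle 33: I6 WR R0
cycle 34: I7 RO; I8→ADD
cycle 35: I7 EX; I8 RO
cycle 36: I7 WR R7
cycle 37: I8 EX
cycle 38: I8 WR R0

cycle = 36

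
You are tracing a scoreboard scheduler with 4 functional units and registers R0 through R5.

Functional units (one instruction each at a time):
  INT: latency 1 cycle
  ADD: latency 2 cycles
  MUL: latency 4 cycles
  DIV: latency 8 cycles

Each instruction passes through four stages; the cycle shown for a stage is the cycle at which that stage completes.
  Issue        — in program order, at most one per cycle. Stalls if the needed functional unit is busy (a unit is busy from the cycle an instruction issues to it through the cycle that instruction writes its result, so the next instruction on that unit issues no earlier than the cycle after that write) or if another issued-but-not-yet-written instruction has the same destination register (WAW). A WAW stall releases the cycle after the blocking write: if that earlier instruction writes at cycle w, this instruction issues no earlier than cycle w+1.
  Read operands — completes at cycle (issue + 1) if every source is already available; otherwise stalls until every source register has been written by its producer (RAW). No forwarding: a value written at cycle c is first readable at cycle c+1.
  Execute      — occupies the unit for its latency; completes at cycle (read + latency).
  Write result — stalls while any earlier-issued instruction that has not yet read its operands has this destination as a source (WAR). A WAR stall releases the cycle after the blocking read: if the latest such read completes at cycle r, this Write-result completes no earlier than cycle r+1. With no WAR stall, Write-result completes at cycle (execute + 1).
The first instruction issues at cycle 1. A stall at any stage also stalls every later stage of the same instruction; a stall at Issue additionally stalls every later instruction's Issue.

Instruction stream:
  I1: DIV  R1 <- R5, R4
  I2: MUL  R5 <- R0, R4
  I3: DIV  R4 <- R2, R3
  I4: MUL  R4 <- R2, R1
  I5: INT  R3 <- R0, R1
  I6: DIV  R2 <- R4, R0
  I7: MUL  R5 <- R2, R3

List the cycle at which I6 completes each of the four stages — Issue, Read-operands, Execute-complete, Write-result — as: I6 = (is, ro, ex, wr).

[I1] 1/2/10/11
[I2] 2/3/7/8
[I3] 12/13/21/22  (struct: DIV busy until I1 writes@11)
[I4] 23/24/28/29  (WAW R4: wait I3 write@22)
[I5] 24/25/26/27
[I6] 25/30/38/39  (RAW R4: wait I4 write@29)
[I7] 30/40/44/45  (struct: MUL busy until I4 writes@29; RAW R2: wait I6 write@39)

I6 = (25, 30, 38, 39)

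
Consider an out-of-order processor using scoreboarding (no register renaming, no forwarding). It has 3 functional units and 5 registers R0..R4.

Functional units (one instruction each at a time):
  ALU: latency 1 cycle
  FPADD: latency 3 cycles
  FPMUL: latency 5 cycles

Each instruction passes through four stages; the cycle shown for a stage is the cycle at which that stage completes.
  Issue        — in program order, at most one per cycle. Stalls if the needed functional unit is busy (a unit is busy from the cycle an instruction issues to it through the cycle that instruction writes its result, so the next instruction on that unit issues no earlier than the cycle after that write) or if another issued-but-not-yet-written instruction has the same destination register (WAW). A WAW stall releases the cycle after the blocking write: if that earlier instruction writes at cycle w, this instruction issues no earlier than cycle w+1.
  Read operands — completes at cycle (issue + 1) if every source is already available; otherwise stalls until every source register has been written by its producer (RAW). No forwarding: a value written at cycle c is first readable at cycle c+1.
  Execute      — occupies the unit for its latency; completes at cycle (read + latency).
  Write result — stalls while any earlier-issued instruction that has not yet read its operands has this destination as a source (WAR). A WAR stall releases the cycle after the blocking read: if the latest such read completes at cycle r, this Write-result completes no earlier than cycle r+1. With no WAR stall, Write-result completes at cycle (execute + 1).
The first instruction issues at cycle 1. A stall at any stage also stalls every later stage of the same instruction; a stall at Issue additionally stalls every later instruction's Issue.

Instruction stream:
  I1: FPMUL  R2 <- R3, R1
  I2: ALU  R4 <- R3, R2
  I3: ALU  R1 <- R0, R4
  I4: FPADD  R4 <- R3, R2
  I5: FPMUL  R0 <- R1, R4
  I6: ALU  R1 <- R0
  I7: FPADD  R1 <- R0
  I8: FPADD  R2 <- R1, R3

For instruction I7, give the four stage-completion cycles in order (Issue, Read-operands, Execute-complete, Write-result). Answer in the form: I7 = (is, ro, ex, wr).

I7 = (29, 30, 33, 34)

I1 -> (1, 2, 7, 8)
I2 -> (2, 9, 10, 11)  // RAW R2: wait I1 write@8
I3 -> (12, 13, 14, 15)  // struct: ALU busy until I2 writes@11
I4 -> (13, 14, 17, 18)
I5 -> (14, 19, 24, 25)  // RAW R4: wait I4 write@18
I6 -> (16, 26, 27, 28)  // struct: ALU busy until I3 writes@15, RAW R0: wait I5 write@25
I7 -> (29, 30, 33, 34)  // WAW R1: wait I6 write@28
I8 -> (35, 36, 39, 40)  // struct: FPADD busy until I7 writes@34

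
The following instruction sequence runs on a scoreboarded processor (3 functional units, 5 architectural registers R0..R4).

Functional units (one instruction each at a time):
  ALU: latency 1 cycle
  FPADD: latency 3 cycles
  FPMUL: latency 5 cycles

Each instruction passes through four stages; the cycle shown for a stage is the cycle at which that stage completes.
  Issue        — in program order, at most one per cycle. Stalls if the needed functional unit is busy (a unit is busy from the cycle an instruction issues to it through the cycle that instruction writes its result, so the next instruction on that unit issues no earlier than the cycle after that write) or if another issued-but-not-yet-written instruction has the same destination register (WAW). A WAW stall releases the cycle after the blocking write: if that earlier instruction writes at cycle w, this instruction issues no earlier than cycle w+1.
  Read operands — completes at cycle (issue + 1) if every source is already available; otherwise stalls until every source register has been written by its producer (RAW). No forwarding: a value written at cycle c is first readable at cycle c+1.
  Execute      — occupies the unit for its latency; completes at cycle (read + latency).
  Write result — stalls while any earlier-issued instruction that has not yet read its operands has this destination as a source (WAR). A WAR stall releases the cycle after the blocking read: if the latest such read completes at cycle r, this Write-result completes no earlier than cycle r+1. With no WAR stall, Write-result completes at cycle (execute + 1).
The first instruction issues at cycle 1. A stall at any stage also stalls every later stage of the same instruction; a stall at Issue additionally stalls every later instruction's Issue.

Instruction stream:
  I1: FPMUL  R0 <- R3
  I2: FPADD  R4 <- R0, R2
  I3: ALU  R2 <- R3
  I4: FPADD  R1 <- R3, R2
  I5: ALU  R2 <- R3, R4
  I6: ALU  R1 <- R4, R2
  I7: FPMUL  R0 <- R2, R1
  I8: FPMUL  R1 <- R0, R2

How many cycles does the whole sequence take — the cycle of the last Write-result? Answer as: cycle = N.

cycle = 38

c1: I1 dispatched to FPMUL
c2: I1 operands ready · I2 dispatched to FPADD
c3: I3 dispatched to ALU
c4: I3 operands ready
c5: I3 complete
c7: I1 complete
c8: R0←I1
c9: I2 operands ready
c10: R2←I3
c12: I2 complete
c13: R4←I2
c14: I4 dispatched to FPADD
c15: I4 operands ready · I5 dispatched to ALU
c16: I5 operands ready
c17: I5 complete
c18: I4 complete · R2←I5
c19: R1←I4
c20: I6 dispatched to ALU
c21: I6 operands ready · I7 dispatched to FPMUL
c22: I6 complete
c23: R1←I6
c24: I7 operands ready
c29: I7 complete
c30: R0←I7
c31: I8 dispatched to FPMUL
c32: I8 operands ready
c37: I8 complete
c38: R1←I8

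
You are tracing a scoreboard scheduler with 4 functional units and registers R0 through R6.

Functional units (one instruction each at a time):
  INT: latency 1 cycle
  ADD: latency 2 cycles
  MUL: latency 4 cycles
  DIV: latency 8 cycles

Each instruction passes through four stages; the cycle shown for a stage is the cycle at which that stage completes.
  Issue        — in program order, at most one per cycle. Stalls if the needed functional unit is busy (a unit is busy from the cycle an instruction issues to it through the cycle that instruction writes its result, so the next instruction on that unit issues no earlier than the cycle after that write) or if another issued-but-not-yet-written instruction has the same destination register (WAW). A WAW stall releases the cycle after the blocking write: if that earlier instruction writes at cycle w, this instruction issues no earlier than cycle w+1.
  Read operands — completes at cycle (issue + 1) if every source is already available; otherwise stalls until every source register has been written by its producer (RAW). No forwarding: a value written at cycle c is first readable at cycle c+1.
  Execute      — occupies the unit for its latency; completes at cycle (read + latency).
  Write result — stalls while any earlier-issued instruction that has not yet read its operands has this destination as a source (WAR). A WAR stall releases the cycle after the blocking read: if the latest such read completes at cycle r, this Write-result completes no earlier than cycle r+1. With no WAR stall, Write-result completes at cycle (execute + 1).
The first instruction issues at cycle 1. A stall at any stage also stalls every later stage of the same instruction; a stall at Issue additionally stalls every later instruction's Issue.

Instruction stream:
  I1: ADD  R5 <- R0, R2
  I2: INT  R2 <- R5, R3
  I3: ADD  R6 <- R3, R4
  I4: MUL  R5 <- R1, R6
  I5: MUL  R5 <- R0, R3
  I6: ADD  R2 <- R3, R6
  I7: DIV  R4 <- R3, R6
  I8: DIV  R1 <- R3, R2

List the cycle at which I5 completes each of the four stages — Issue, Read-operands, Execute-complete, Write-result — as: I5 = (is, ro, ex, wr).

cycle 1: I1 dispatched to ADD
cycle 2: I1 operands ready | I2 dispatched to INT
cycle 4: I1 complete
cycle 5: R5←I1
cycle 6: I2 operands ready | I3 dispatched to ADD
cycle 7: I2 complete | I3 operands ready | I4 dispatched to MUL
cycle 8: R2←I2
cycle 9: I3 complete
cycle 10: R6←I3
cycle 11: I4 operands ready
cycle 15: I4 complete
cycle 16: R5←I4
cycle 17: I5 dispatched to MUL
cycle 18: I5 operands ready | I6 dispatched to ADD
cycle 19: I6 operands ready | I7 dispatched to DIV
cycle 20: I7 operands ready
cycle 21: I6 complete
cycle 22: I5 complete | R2←I6
cycle 23: R5←I5
cycle 28: I7 complete
cycle 29: R4←I7
cycle 30: I8 dispatched to DIV
cycle 31: I8 operands ready
cycle 39: I8 complete
cycle 40: R1←I8

I5 = (17, 18, 22, 23)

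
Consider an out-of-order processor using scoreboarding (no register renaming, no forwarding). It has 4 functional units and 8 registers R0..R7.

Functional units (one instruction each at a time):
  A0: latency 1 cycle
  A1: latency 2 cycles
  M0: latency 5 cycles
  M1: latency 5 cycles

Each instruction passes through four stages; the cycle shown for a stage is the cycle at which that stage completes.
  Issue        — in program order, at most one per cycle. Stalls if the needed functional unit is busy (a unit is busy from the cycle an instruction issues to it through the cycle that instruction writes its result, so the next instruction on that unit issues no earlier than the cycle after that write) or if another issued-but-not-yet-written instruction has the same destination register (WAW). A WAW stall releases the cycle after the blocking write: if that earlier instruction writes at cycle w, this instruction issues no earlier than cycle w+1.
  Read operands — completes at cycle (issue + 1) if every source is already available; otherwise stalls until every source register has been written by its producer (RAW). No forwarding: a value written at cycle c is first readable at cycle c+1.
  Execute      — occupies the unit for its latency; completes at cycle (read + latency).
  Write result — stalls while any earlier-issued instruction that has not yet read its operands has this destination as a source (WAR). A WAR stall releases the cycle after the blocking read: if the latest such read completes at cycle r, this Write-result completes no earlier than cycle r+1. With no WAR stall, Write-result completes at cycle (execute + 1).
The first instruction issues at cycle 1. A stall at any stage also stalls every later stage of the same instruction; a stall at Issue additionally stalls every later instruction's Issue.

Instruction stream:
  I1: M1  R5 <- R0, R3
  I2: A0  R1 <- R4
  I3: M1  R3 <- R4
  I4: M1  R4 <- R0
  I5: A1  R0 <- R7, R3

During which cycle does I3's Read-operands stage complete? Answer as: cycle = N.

cycle 1: I1→M1
cycle 2: I1 RO, I2→A0
cycle 3: I2 RO
cycle 4: I2 EX
cycle 5: I2 WR R1
cycle 7: I1 EX
cycle 8: I1 WR R5
cycle 9: I3→M1
cycle 10: I3 RO
cycle 15: I3 EX
cycle 16: I3 WR R3
cycle 17: I4→M1
cycle 18: I4 RO, I5→A1
cycle 19: I5 RO
cycle 21: I5 EX
cycle 22: I5 WR R0
cycle 23: I4 EX
cycle 24: I4 WR R4

cycle = 10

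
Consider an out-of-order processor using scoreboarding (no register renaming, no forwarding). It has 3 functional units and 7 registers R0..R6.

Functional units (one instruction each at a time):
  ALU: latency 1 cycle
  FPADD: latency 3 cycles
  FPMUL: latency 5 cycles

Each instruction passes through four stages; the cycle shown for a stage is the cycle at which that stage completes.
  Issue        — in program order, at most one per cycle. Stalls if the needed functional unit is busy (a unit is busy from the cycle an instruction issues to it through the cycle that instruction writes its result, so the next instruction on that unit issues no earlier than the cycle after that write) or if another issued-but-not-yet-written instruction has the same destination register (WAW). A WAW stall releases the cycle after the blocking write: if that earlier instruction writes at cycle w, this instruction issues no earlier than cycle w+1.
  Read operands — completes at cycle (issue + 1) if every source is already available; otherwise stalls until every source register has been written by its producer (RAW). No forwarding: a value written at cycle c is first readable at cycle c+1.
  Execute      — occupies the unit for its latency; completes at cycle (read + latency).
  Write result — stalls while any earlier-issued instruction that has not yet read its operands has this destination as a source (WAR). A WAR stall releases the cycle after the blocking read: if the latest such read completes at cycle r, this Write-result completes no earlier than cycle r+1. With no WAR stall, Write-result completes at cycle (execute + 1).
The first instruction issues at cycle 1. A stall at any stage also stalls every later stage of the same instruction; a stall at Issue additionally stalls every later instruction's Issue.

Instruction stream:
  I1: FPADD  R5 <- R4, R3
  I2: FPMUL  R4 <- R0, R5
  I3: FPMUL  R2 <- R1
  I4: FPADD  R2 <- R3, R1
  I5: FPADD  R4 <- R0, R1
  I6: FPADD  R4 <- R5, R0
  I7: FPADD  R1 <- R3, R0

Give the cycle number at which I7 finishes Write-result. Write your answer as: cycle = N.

cycle = 45

I1: IS=1 RO=2 EX=5 WR=6
I2: IS=2 RO=7 EX=12 WR=13  [RAW R5: wait I1 write@6]
I3: IS=14 RO=15 EX=20 WR=21  [struct: FPMUL busy until I2 writes@13]
I4: IS=22 RO=23 EX=26 WR=27  [WAW R2: wait I3 write@21]
I5: IS=28 RO=29 EX=32 WR=33  [struct: FPADD busy until I4 writes@27]
I6: IS=34 RO=35 EX=38 WR=39  [struct: FPADD busy until I5 writes@33]
I7: IS=40 RO=41 EX=44 WR=45  [struct: FPADD busy until I6 writes@39]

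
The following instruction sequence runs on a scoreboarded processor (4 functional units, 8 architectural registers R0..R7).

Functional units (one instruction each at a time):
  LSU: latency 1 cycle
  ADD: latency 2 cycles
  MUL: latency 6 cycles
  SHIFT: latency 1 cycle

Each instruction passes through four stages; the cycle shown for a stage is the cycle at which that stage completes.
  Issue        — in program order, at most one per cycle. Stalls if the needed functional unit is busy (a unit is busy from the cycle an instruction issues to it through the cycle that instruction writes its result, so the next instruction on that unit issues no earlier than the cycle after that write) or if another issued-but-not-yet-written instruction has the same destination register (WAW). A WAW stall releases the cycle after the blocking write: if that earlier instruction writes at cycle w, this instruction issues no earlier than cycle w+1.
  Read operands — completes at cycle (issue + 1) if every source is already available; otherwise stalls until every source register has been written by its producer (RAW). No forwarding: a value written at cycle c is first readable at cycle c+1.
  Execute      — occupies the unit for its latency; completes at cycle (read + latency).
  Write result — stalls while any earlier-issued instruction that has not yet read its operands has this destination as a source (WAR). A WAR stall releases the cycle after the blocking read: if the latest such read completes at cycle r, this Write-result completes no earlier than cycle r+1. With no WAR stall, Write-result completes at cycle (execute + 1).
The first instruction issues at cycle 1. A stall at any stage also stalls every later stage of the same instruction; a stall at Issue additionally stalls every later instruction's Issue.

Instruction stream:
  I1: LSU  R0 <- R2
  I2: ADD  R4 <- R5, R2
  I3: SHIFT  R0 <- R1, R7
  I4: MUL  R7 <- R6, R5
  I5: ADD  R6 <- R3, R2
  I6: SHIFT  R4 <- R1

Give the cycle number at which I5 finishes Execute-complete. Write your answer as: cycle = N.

cycle = 10

c1: issue I1 (LSU)
c2: I1 read-ops; issue I2 (ADD)
c3: I1 finished on LSU; I2 read-ops
c4: I1→R0
c5: I2 finished on ADD; issue I3 (SHIFT)
c6: I2→R4; I3 read-ops; issue I4 (MUL)
c7: I3 finished on SHIFT; I4 read-ops; issue I5 (ADD)
c8: I3→R0; I5 read-ops
c9: issue I6 (SHIFT)
c10: I5 finished on ADD; I6 read-ops
c11: I5→R6; I6 finished on SHIFT
c12: I6→R4
c13: I4 finished on MUL
c14: I4→R7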